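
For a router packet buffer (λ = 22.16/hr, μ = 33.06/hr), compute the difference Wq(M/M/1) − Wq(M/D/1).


ρ = 22.16/33.06 = 0.6703
Wq(M/M/1) = ρ/(μ−λ) = 0.6703/10.90 = 0.06150 hr
Wq(M/D/1) = ρ/(2(μ−λ)) = 0.03075 hr
Savings = 0.06150 − 0.03075 = 0.03075 hr

Final: 0.03075 hr


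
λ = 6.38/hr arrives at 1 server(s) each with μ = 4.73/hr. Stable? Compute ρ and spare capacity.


Total capacity cμ = 1·4.73 = 4.73/hr
ρ = λ/(cμ) = 6.38/4.73 = 1.3488
Stable ⇔ ρ < 1: NO
Spare capacity = cμ − λ = 4.73 − 6.38 = -1.65/hr

Final: ρ = 1.3488; unstable; margin = -1.65/hr


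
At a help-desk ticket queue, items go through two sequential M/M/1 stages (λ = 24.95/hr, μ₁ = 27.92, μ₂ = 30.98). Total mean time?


Each node sees arrival rate λ = 24.95/hr (tandem ⇒ throughput preserved).
W₁ = 1/(μ₁−λ) = 1/(27.92−24.95) = 0.33670 hr
W₂ = 1/(μ₂−λ) = 1/(30.98−24.95) = 0.16584 hr
W_total = W₁ + W₂ = 0.33670 + 0.16584 = 0.50254 hr

Final: 0.50254 hr


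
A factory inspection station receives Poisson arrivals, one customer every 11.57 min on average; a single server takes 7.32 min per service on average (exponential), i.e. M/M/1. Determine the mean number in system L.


λ = 60/11.57 = 5.1858 /hr
μ = 60/7.32 = 8.1967 /hr
ρ = λ/μ = 5.1858/8.1967 = 0.6327
L = ρ/(1−ρ) = 0.6327/0.3673 = 1.7224

Final: 1.7224


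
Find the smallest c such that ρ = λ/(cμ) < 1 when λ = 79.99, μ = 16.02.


Stability requires cμ > λ ⇔ c > λ/μ.
λ/μ = 79.99/16.02 = 4.9931
Minimum integer c = ⌊4.9931⌋ + 1 = 5
Check: 5·16.02 = 80.10 > 79.99, while 4·16.02 = 64.08 ≤ 79.99

Final: 5 servers


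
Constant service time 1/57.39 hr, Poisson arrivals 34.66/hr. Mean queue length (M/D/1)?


ρ = 34.66/57.39 = 0.6039
M/D/1: Lq = ρ²/(2(1−ρ)) = 0.3647/(2·0.3961) = 0.46046

Final: 0.46046


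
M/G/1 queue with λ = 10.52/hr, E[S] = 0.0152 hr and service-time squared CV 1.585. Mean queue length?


ρ = λ·E[S] = 10.52·0.0152 = 0.1599
Lq = ρ²(1+C_s²)/(2(1−ρ)) = 0.02557·(1+1.585)/(2·0.8401)
= 0.02557·2.5850/1.6802 = 0.03934

Final: 0.03934


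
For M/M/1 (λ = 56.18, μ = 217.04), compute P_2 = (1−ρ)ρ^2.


ρ = 56.18/217.04 = 0.2588
P_n = (1−ρ)·ρ^n = (1 − 0.2588)·0.2588^2 = 0.7412·0.067001 = 0.049658

Final: 0.049658


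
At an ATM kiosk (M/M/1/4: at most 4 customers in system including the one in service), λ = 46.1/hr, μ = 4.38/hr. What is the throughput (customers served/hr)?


ρ = 10.5251; P_K = (1−ρ)ρ^4/(1−ρ^5) = 0.904996
λ_eff = λ(1 − P_K) = 46.1·(1 − 0.904996) = 46.1·0.095004 = 4.3797 /hr

Final: 4.3797 /hr


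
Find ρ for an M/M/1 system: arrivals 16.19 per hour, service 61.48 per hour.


ρ = λ/μ = 16.19/61.48 = 0.2633

Final: 0.2633


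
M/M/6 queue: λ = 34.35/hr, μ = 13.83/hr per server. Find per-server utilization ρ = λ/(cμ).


ρ = λ/(cμ) = 34.35/(6·13.83) = 34.35/82.98 = 0.4140

Final: 0.4140


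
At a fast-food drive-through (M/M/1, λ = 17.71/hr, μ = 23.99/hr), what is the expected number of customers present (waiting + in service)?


ρ = λ/μ = 17.71/23.99 = 0.7382
L = ρ/(1−ρ) = 0.7382/(1 − 0.7382) = 0.7382/0.2618 = 2.8201

Final: 2.8201


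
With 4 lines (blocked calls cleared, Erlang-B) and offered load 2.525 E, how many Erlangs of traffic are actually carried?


B(4,2.525) = 0.152728 (Erlang-B)
Carried load = a(1 − B) = 2.525·(1 − 0.152728) = 2.525·0.847272 = 2.1394 E

Final: 2.1394 Erlangs


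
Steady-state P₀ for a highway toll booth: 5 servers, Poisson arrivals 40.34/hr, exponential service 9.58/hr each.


a = λ/μ = 40.34/9.58 = 4.2109; ρ = a/c = 0.8422
Σ_{k=0}^{4} a^k/k! (terms k=0..4) = 1.00000 + 4.21086 + 8.86565 + 12.44400 + 13.09997 = 39.62048
Tail: a^5/(5!(1−ρ)) = 1323.89007/(120·0.1578) = 69.90116
P₀ = 1/(39.62048 + 69.90116) = 1/109.52164 = 0.009131

Final: 0.009131


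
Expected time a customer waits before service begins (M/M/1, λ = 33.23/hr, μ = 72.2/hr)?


ρ = 33.23/72.2 = 0.4602
Wq = ρ/(μ−λ) = 0.4602/(72.2 − 33.23) = 0.4602/38.97 = 0.01181 hr

Final: 0.01181 hr


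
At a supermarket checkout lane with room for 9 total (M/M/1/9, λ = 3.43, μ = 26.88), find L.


ρ = 3.43/26.88 = 0.1276
L = ρ[1 − (K+1)ρ^K + Kρ^(K+1)] / [(1−ρ)(1−ρ^(K+1))]
Numerator: 0.1276·(1 − 10·0.000000008970 + 9·0.000000001145) = 0.127604
Denominator: (0.8724)·(1.000000) = 0.872396
L = 0.127604/0.872396 = 0.1463

Final: 0.1463


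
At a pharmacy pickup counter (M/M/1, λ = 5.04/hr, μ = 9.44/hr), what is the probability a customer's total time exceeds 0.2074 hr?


W ~ Exponential(μ−λ) for M/M/1.
μ − λ = 9.44 − 5.04 = 4.4000
P(W > t) = e^{−(μ−λ)t} = e^{−0.9126} = 0.401495

Final: 0.401495


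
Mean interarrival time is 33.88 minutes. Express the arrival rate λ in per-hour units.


λ = 1/(interarrival time) in consistent units.
1 hour = 60 min, so λ = 60/33.88 = 1.7710 per hour

Final: 1.7710 /hr


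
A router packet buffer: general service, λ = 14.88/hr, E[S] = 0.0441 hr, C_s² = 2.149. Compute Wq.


ρ = λ·E[S] = 14.88·0.0441 = 0.6562
E[S²] = E[S]²(1+C_s²) = 0.0441²·(1+2.149) = 0.006124
Wq = λ·E[S²]/(2(1−ρ)) = 14.88·0.006124/(2·0.3438) = 0.13253 hr

Final: 0.13253 hr


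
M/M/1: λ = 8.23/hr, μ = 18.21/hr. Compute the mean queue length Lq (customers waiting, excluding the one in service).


ρ = 8.23/18.21 = 0.4519
Lq = ρ²/(1−ρ) = 0.2043/0.5481 = 0.3727

Final: 0.3727


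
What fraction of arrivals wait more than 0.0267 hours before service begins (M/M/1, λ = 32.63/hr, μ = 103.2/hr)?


ρ = 32.63/103.2 = 0.3162
P(Wq > t) = ρ·e^{−(μ−λ)t} = 0.3162·e^{−1.8842}
= 0.3162·0.151948 = 0.048043

Final: 0.048043


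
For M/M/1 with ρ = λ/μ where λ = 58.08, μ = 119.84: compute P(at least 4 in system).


ρ = 58.08/119.84 = 0.4846
P(N ≥ n) = ρ^n = 0.4846^4 = 0.055170

Final: 0.055170


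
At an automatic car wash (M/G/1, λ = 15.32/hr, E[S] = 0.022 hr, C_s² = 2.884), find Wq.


ρ = λ·E[S] = 15.32·0.022 = 0.3370
E[S²] = E[S]²(1+C_s²) = 0.022²·(1+2.884) = 0.001880
Wq = λ·E[S²]/(2(1−ρ)) = 15.32·0.001880/(2·0.6630) = 0.02172 hr

Final: 0.02172 hr


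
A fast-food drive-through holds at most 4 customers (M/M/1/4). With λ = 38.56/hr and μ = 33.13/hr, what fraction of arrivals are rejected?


ρ = λ/μ = 38.56/33.13 = 1.1639
P_K = (1−ρ)ρ^K/(1−ρ^(K+1)) = (-0.1639·1.835111)/(1 − 2.135885)
= -0.300774/-1.135885 = 0.264793

Final: 0.264793


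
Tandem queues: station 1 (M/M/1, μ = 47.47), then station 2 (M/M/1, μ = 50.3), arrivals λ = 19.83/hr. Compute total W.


Each node sees arrival rate λ = 19.83/hr (tandem ⇒ throughput preserved).
W₁ = 1/(μ₁−λ) = 1/(47.47−19.83) = 0.03618 hr
W₂ = 1/(μ₂−λ) = 1/(50.3−19.83) = 0.03282 hr
W_total = W₁ + W₂ = 0.03618 + 0.03282 = 0.06900 hr

Final: 0.06900 hr


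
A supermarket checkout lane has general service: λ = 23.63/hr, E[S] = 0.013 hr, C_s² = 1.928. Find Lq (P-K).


ρ = λ·E[S] = 23.63·0.013 = 0.3072
Lq = ρ²(1+C_s²)/(2(1−ρ)) = 0.09437·(1+1.928)/(2·0.6928)
= 0.09437·2.9280/1.3856 = 0.19941

Final: 0.19941


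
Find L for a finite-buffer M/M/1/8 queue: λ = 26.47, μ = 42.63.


ρ = 26.47/42.63 = 0.6209
L = ρ[1 − (K+1)ρ^K + Kρ^(K+1)] / [(1−ρ)(1−ρ^(K+1))]
Numerator: 0.6209·(1 − 9·0.022096 + 8·0.013720) = 0.565598
Denominator: (0.3791)·(0.986280) = 0.373875
L = 0.565598/0.373875 = 1.5128

Final: 1.5128


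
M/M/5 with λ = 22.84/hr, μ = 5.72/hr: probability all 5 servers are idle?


a = λ/μ = 22.84/5.72 = 3.9930; ρ = a/c = 0.7986
Σ_{k=0}^{4} a^k/k! (terms k=0..4) = 1.00000 + 3.99301 + 7.97205 + 10.61082 + 10.59227 = 34.16815
Tail: a^5/(5!(1−ρ)) = 1015.08019/(120·0.2014) = 42.00129
P₀ = 1/(34.16815 + 42.00129) = 1/76.16944 = 0.013129

Final: 0.013129


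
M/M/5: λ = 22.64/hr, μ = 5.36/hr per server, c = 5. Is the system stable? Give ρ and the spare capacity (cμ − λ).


Total capacity cμ = 5·5.36 = 26.80/hr
ρ = λ/(cμ) = 22.64/26.80 = 0.8448
Stable ⇔ ρ < 1: YES
Spare capacity = cμ − λ = 26.80 − 22.64 = 4.16/hr

Final: ρ = 0.8448; stable; margin = 4.16/hr


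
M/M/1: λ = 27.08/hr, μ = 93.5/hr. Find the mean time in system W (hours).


W = 1/(μ−λ) = 1/(93.5 − 27.08) = 1/66.42 = 0.01506 hr

Final: 0.01506 hr


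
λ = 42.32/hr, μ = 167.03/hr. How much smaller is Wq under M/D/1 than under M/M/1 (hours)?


ρ = 42.32/167.03 = 0.2534
Wq(M/M/1) = ρ/(μ−λ) = 0.2534/124.71 = 0.002032 hr
Wq(M/D/1) = ρ/(2(μ−λ)) = 0.001016 hr
Savings = 0.002032 − 0.001016 = 0.001016 hr

Final: 0.001016 hr


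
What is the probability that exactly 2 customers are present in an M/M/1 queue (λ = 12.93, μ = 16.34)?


ρ = 12.93/16.34 = 0.7913
P_n = (1−ρ)·ρ^n = (1 − 0.7913)·0.7913^2 = 0.2087·0.626171 = 0.130676

Final: 0.130676


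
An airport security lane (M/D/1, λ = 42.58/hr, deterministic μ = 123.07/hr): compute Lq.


ρ = 42.58/123.07 = 0.3460
M/D/1: Lq = ρ²/(2(1−ρ)) = 0.1197/(2·0.6540) = 0.09151

Final: 0.09151


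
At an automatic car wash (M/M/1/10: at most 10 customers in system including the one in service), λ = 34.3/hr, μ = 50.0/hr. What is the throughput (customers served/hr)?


ρ = 0.6860; P_K = (1−ρ)ρ^10/(1−ρ^11) = 0.007364
λ_eff = λ(1 − P_K) = 34.3·(1 − 0.007364) = 34.3·0.992636 = 34.0474 /hr

Final: 34.0474 /hr


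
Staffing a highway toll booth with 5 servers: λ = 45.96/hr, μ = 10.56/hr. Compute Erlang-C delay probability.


a = λ/μ = 4.3523; ρ = a/5 = 0.8705
P₀ = 0.006946 (from M/M/c formula)
C(c,a) = [a^c/(c!(1−ρ))]·P₀ = [1561.63851/(120·0.1295)]·0.006946
= 100.45628·0.006946 = 0.697756

Final: 0.697756


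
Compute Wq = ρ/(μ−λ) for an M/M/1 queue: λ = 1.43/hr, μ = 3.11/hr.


ρ = 1.43/3.11 = 0.4598
Wq = ρ/(μ−λ) = 0.4598/(3.11 − 1.43) = 0.4598/1.68 = 0.2737 hr

Final: 0.2737 hr


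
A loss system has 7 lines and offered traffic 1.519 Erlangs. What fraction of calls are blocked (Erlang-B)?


B(c,a) = (a^c/c!) / Σ_{k=0}^{c} a^k/k!
a^7/7! = 0.003702
Σ terms (k=0..7): 1.00000 + 1.51900 + 1.15368 + 0.58415 + 0.22183 + 0.06739 + 0.01706 + 0.003702 = 4.566813
B = 0.003702/4.566813 = 0.0008107

Final: 0.0008107


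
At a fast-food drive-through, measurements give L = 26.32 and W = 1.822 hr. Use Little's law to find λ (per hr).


λ = L/W = 26.32/1.822 = 14.4457 /hr

Final: 14.4457 /hr


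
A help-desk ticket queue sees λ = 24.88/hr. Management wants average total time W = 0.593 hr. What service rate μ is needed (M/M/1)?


W = 1/(μ−λ) ⇒ μ − λ = 1/W = 1/0.593 = 1.6863
μ = λ + 1/W = 24.88 + 1.6863 = 26.5663 per hr

Final: 26.5663 /hr


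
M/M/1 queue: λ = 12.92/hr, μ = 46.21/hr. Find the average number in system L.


ρ = λ/μ = 12.92/46.21 = 0.2796
L = ρ/(1−ρ) = 0.2796/(1 − 0.2796) = 0.2796/0.7204 = 0.3881

Final: 0.3881


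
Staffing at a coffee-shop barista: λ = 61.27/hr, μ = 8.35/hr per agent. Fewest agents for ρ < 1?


Stability requires cμ > λ ⇔ c > λ/μ.
λ/μ = 61.27/8.35 = 7.3377
Minimum integer c = ⌊7.3377⌋ + 1 = 8
Check: 8·8.35 = 66.80 > 61.27, while 7·8.35 = 58.45 ≤ 61.27

Final: 8 servers


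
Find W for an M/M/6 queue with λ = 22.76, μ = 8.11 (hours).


a = 2.8064; ρ = 0.4677; P₀ = 0.059743
Lq = P₀·a^c·ρ/(c!(1−ρ)²) = 0.06693
Wq = Lq/λ = 0.06693/22.76 = 0.002941 hr
W = Wq + 1/μ = 0.002941 + 0.12330 = 0.12625 hr

Final: 0.12625 hr


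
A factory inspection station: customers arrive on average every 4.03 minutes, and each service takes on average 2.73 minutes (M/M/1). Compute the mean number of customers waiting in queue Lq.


λ = 60/4.03 = 14.8883 /hr
μ = 60/2.73 = 21.9780 /hr
ρ = λ/μ = 14.8883/21.9780 = 0.6774
Lq = ρ²/(1−ρ) = 0.4589/0.3226 = 1.4226

Final: 1.4226


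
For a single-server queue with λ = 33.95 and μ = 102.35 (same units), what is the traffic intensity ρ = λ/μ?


ρ = λ/μ = 33.95/102.35 = 0.3317

Final: 0.3317


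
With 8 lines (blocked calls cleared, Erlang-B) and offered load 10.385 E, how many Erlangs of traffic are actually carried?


B(8,10.385) = 0.355983 (Erlang-B)
Carried load = a(1 − B) = 10.385·(1 − 0.355983) = 10.385·0.644017 = 6.6881 E

Final: 6.6881 Erlangs


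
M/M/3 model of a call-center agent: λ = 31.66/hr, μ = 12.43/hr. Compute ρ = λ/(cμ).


ρ = λ/(cμ) = 31.66/(3·12.43) = 31.66/37.29 = 0.8490

Final: 0.8490


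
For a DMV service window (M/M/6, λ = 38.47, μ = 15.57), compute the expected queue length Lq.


a = λ/μ = 2.4708; ρ = a/6 = 0.4118
P₀ = 0.084073
Lq = P₀·a^c·ρ / (c!·(1−ρ)²) = 0.084073·227.51050·0.4118/(720·0.34598)
= 0.03162

Final: 0.03162


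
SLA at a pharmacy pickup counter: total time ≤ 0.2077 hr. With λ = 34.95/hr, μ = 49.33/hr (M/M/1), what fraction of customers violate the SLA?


W ~ Exponential(μ−λ) for M/M/1.
μ − λ = 49.33 − 34.95 = 14.3800
P(W > t) = e^{−(μ−λ)t} = e^{−2.9867} = 0.050452

Final: 0.050452


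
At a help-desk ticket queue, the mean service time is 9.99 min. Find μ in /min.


μ = 1/(service time) in consistent units.
1 minute = 1 min, so μ = 1/9.99 = 0.1001 per minute

Final: 0.1001 /min


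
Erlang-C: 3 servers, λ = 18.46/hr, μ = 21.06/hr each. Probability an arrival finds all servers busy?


a = λ/μ = 0.8765; ρ = a/3 = 0.2922
P₀ = 0.413345 (from M/M/c formula)
C(c,a) = [a^c/(c!(1−ρ))]·P₀ = [0.67347/(6·0.7078)]·0.413345
= 0.15858·0.413345 = 0.065548

Final: 0.065548


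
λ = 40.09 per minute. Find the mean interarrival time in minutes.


Mean interarrival time = 1/λ = 1/40.09 minute = 0.02494 minute
In minutes: 0.02494 × 1 = 0.02494 min

Final: 0.02494 min


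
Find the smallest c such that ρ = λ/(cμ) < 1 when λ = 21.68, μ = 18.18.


Stability requires cμ > λ ⇔ c > λ/μ.
λ/μ = 21.68/18.18 = 1.1925
Minimum integer c = ⌊1.1925⌋ + 1 = 2
Check: 2·18.18 = 36.36 > 21.68, while 1·18.18 = 18.18 ≤ 21.68

Final: 2 servers


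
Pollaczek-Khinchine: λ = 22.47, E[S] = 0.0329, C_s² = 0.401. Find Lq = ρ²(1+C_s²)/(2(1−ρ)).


ρ = λ·E[S] = 22.47·0.0329 = 0.7393
Lq = ρ²(1+C_s²)/(2(1−ρ)) = 0.5465·(1+0.401)/(2·0.2607)
= 0.5465·1.4010/0.5215 = 1.46826

Final: 1.46826


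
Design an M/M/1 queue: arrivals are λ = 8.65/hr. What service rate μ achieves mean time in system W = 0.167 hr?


W = 1/(μ−λ) ⇒ μ − λ = 1/W = 1/0.167 = 5.9880
μ = λ + 1/W = 8.65 + 5.9880 = 14.6380 per hr

Final: 14.6380 /hr


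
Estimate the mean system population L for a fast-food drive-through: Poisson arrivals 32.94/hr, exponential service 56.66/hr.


ρ = λ/μ = 32.94/56.66 = 0.5814
L = ρ/(1−ρ) = 0.5814/(1 − 0.5814) = 0.5814/0.4186 = 1.3887

Final: 1.3887


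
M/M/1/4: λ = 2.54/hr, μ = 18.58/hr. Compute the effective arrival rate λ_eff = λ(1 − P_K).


ρ = 0.1367; P_K = (1−ρ)ρ^4/(1−ρ^5) = 0.0003015
λ_eff = λ(1 − P_K) = 2.54·(1 − 0.0003015) = 2.54·0.999698 = 2.5392 /hr

Final: 2.5392 /hr


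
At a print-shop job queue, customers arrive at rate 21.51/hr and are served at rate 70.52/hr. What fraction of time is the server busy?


ρ = λ/μ = 21.51/70.52 = 0.3050

Final: 0.3050


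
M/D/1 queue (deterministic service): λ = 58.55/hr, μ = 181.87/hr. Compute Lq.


ρ = 58.55/181.87 = 0.3219
M/D/1: Lq = ρ²/(2(1−ρ)) = 0.1036/(2·0.6781) = 0.07642

Final: 0.07642


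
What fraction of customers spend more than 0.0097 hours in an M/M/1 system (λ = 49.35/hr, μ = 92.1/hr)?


W ~ Exponential(μ−λ) for M/M/1.
μ − λ = 92.1 − 49.35 = 42.7500
P(W > t) = e^{−(μ−λ)t} = e^{−0.4147} = 0.660555

Final: 0.660555


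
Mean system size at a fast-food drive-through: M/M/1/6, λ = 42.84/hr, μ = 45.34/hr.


ρ = 42.84/45.34 = 0.9449
L = ρ[1 − (K+1)ρ^K + Kρ^(K+1)] / [(1−ρ)(1−ρ^(K+1))]
Numerator: 0.9449·(1 − 7·0.711554 + 6·0.672319) = 0.050116
Denominator: (0.05514)·(0.327681) = 0.018068
L = 0.050116/0.018068 = 2.7737

Final: 2.7737


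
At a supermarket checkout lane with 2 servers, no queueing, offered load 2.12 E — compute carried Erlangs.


B(2,2.12) = 0.418691 (Erlang-B)
Carried load = a(1 − B) = 2.12·(1 − 0.418691) = 2.12·0.581309 = 1.2324 E

Final: 1.2324 Erlangs


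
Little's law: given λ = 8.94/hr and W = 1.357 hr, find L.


L = λW = 8.94·1.357 = 12.1316

Final: 12.1316


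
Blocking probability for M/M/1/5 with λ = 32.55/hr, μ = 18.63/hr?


ρ = λ/μ = 32.55/18.63 = 1.7472
P_K = (1−ρ)ρ^K/(1−ρ^(K+1)) = (-0.7472·16.281360)/(1 − 28.446499)
= -12.165139/-27.446499 = 0.443231

Final: 0.443231


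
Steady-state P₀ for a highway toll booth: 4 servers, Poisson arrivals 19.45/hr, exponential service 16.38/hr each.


a = λ/μ = 19.45/16.38 = 1.1874; ρ = a/c = 0.2969
Σ_{k=0}^{3} a^k/k! (terms k=0..3) = 1.00000 + 1.18742 + 0.70499 + 0.27904 = 3.17145
Tail: a^4/(4!(1−ρ)) = 1.98803/(24·0.7031) = 0.11781
P₀ = 1/(3.17145 + 0.11781) = 1/3.28926 = 0.304020

Final: 0.304020


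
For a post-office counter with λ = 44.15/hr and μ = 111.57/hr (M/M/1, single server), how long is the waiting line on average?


ρ = 44.15/111.57 = 0.3957
Lq = ρ²/(1−ρ) = 0.1566/0.6043 = 0.2591

Final: 0.2591


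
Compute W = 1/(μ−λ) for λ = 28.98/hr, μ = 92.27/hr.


W = 1/(μ−λ) = 1/(92.27 − 28.98) = 1/63.29 = 0.01580 hr

Final: 0.01580 hr


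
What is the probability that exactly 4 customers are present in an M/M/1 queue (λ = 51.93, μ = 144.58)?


ρ = 51.93/144.58 = 0.3592
P_n = (1−ρ)·ρ^n = (1 − 0.3592)·0.3592^4 = 0.6408·0.016643 = 0.010665

Final: 0.010665


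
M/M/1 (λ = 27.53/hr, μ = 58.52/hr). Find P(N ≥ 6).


ρ = 27.53/58.52 = 0.4704
P(N ≥ n) = ρ^n = 0.4704^6 = 0.010840

Final: 0.010840


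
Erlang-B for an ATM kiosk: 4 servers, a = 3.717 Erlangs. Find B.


B(c,a) = (a^c/c!) / Σ_{k=0}^{c} a^k/k!
a^4/4! = 7.953513
Σ terms (k=0..4): 1.00000 + 3.71700 + 6.90804 + 8.55907 + 7.95351 = 28.137625
B = 7.953513/28.137625 = 0.282665

Final: 0.282665


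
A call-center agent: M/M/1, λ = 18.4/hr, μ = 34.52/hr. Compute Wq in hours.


ρ = 18.4/34.52 = 0.5330
Wq = ρ/(μ−λ) = 0.5330/(34.52 − 18.4) = 0.5330/16.12 = 0.03307 hr

Final: 0.03307 hr


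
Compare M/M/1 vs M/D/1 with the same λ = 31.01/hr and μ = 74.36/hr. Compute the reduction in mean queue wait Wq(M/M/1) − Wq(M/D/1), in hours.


ρ = 31.01/74.36 = 0.4170
Wq(M/M/1) = ρ/(μ−λ) = 0.4170/43.35 = 0.009620 hr
Wq(M/D/1) = ρ/(2(μ−λ)) = 0.004810 hr
Savings = 0.009620 − 0.004810 = 0.004810 hr

Final: 0.004810 hr


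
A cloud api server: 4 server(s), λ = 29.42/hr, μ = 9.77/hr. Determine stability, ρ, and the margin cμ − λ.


Total capacity cμ = 4·9.77 = 39.08/hr
ρ = λ/(cμ) = 29.42/39.08 = 0.7528
Stable ⇔ ρ < 1: YES
Spare capacity = cμ − λ = 39.08 − 29.42 = 9.66/hr

Final: ρ = 0.7528; stable; margin = 9.66/hr


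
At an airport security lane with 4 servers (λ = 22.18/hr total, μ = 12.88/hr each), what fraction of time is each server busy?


ρ = λ/(cμ) = 22.18/(4·12.88) = 22.18/51.52 = 0.4305

Final: 0.4305


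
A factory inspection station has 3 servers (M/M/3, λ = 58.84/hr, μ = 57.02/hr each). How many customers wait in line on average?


a = λ/μ = 1.0319; ρ = a/3 = 0.3440
P₀ = 0.351678
Lq = P₀·a^c·ρ / (c!·(1−ρ)²) = 0.351678·1.09884·0.3440/(6·0.43037)
= 0.05148

Final: 0.05148


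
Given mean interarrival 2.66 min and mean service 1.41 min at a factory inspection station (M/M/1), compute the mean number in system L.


λ = 60/2.66 = 22.5564 /hr
μ = 60/1.41 = 42.5532 /hr
ρ = λ/μ = 22.5564/42.5532 = 0.5301
L = ρ/(1−ρ) = 0.5301/0.4699 = 1.1280

Final: 1.1280


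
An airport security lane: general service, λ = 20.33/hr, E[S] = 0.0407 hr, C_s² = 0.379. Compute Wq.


ρ = λ·E[S] = 20.33·0.0407 = 0.8274
E[S²] = E[S]²(1+C_s²) = 0.0407²·(1+0.379) = 0.002284
Wq = λ·E[S²]/(2(1−ρ)) = 20.33·0.002284/(2·0.1726) = 0.13455 hr

Final: 0.13455 hr


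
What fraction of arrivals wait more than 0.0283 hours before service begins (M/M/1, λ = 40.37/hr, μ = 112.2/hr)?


ρ = 40.37/112.2 = 0.3598
P(Wq > t) = ρ·e^{−(μ−λ)t} = 0.3598·e^{−2.0328}
= 0.3598·0.130970 = 0.047123

Final: 0.047123


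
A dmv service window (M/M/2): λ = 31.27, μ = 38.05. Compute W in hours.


a = 0.8218; ρ = 0.4109; P₀ = 0.417528
Lq = P₀·a^c·ρ/(c!(1−ρ)²) = 0.16695
Wq = Lq/λ = 0.16695/31.27 = 0.005339 hr
W = Wq + 1/μ = 0.005339 + 0.02628 = 0.03162 hr

Final: 0.03162 hr


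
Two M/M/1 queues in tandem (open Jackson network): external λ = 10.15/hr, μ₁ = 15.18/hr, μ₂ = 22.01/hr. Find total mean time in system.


Each node sees arrival rate λ = 10.15/hr (tandem ⇒ throughput preserved).
W₁ = 1/(μ₁−λ) = 1/(15.18−10.15) = 0.19881 hr
W₂ = 1/(μ₂−λ) = 1/(22.01−10.15) = 0.08432 hr
W_total = W₁ + W₂ = 0.19881 + 0.08432 = 0.28312 hr

Final: 0.28312 hr


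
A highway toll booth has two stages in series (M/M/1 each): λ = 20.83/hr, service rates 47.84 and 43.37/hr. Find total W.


Each node sees arrival rate λ = 20.83/hr (tandem ⇒ throughput preserved).
W₁ = 1/(μ₁−λ) = 1/(47.84−20.83) = 0.03702 hr
W₂ = 1/(μ₂−λ) = 1/(43.37−20.83) = 0.04437 hr
W_total = W₁ + W₂ = 0.03702 + 0.04437 = 0.08139 hr

Final: 0.08139 hr


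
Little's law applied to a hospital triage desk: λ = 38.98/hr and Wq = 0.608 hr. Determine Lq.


Lq = λWq = 38.98·0.608 = 23.6998

Final: 23.6998


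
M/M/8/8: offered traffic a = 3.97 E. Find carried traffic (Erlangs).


B(8,3.97) = 0.029488 (Erlang-B)
Carried load = a(1 − B) = 3.97·(1 − 0.029488) = 3.97·0.970512 = 3.8529 E

Final: 3.8529 Erlangs


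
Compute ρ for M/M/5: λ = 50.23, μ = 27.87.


ρ = λ/(cμ) = 50.23/(5·27.87) = 50.23/139.35 = 0.3605

Final: 0.3605


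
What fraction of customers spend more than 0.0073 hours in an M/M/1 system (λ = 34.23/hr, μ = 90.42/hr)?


W ~ Exponential(μ−λ) for M/M/1.
μ − λ = 90.42 − 34.23 = 56.1900
P(W > t) = e^{−(μ−λ)t} = e^{−0.4102} = 0.663526

Final: 0.663526


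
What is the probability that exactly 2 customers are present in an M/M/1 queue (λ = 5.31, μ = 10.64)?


ρ = 5.31/10.64 = 0.4991
P_n = (1−ρ)·ρ^n = (1 − 0.4991)·0.4991^2 = 0.5009·0.249061 = 0.124765

Final: 0.124765


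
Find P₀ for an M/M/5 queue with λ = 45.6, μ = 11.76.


a = λ/μ = 45.6/11.76 = 3.8776; ρ = a/c = 0.7755
Σ_{k=0}^{4} a^k/k! (terms k=0..4) = 1.00000 + 3.87755 + 7.51770 + 9.71676 + 9.41930 = 31.53131
Tail: a^5/(5!(1−ρ)) = 876.57202/(120·0.2245) = 32.53942
P₀ = 1/(31.53131 + 32.53942) = 1/64.07073 = 0.015608

Final: 0.015608


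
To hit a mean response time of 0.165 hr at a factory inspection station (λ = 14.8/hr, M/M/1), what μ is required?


W = 1/(μ−λ) ⇒ μ − λ = 1/W = 1/0.165 = 6.0606
μ = λ + 1/W = 14.8 + 6.0606 = 20.8606 per hr

Final: 20.8606 /hr


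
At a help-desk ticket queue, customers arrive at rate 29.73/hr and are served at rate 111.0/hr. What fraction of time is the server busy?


ρ = λ/μ = 29.73/111.0 = 0.2678

Final: 0.2678


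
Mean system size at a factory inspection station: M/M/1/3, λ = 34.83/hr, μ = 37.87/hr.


ρ = 34.83/37.87 = 0.9197
L = ρ[1 − (K+1)ρ^K + Kρ^(K+1)] / [(1−ρ)(1−ρ^(K+1))]
Numerator: 0.9197·(1 − 4·0.777991 + 3·0.715538) = 0.031869
Denominator: (0.08027)·(0.284462) = 0.022835
L = 0.031869/0.022835 = 1.3956

Final: 1.3956


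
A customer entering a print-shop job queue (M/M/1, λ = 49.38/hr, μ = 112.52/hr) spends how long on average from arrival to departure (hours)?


W = 1/(μ−λ) = 1/(112.52 − 49.38) = 1/63.14 = 0.01584 hr

Final: 0.01584 hr


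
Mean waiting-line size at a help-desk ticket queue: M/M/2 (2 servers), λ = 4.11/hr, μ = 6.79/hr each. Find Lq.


a = λ/μ = 0.6053; ρ = a/2 = 0.3027
P₀ = 0.535331
Lq = P₀·a^c·ρ / (c!·(1−ρ)²) = 0.535331·0.36639·0.3027/(2·0.48630)
= 0.06103

Final: 0.06103


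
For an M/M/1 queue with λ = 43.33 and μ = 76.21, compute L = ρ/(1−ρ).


ρ = λ/μ = 43.33/76.21 = 0.5686
L = ρ/(1−ρ) = 0.5686/(1 − 0.5686) = 0.5686/0.4314 = 1.3178

Final: 1.3178


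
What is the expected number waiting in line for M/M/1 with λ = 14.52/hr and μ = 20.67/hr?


ρ = 14.52/20.67 = 0.7025
Lq = ρ²/(1−ρ) = 0.4935/0.2975 = 1.6585

Final: 1.6585


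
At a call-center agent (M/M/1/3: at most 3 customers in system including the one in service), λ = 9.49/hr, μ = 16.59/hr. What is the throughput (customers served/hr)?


ρ = 0.5720; P_K = (1−ρ)ρ^3/(1−ρ^4) = 0.089713
λ_eff = λ(1 − P_K) = 9.49·(1 − 0.089713) = 9.49·0.910287 = 8.6386 /hr

Final: 8.6386 /hr


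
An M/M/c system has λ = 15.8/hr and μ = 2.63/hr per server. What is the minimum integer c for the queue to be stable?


Stability requires cμ > λ ⇔ c > λ/μ.
λ/μ = 15.8/2.63 = 6.0076
Minimum integer c = ⌊6.0076⌋ + 1 = 7
Check: 7·2.63 = 18.41 > 15.8, while 6·2.63 = 15.78 ≤ 15.8

Final: 7 servers


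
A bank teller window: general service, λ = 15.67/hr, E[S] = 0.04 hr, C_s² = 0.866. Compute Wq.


ρ = λ·E[S] = 15.67·0.04 = 0.6268
E[S²] = E[S]²(1+C_s²) = 0.04²·(1+0.866) = 0.002986
Wq = λ·E[S²]/(2(1−ρ)) = 15.67·0.002986/(2·0.3732) = 0.06268 hr

Final: 0.06268 hr


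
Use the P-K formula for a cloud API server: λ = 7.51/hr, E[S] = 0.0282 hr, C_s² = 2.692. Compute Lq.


ρ = λ·E[S] = 7.51·0.0282 = 0.2118
Lq = ρ²(1+C_s²)/(2(1−ρ)) = 0.04485·(1+2.692)/(2·0.7882)
= 0.04485·3.6920/1.5764 = 0.10504

Final: 0.10504


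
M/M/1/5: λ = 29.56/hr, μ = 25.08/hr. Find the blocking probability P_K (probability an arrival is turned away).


ρ = λ/μ = 29.56/25.08 = 1.1786
P_K = (1−ρ)ρ^K/(1−ρ^(K+1)) = (-0.1786·2.274492)/(1 − 2.680781)
= -0.406289/-1.680781 = 0.241726

Final: 0.241726


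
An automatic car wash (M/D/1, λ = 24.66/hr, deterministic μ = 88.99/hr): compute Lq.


ρ = 24.66/88.99 = 0.2771
M/D/1: Lq = ρ²/(2(1−ρ)) = 0.07679/(2·0.7229) = 0.05311

Final: 0.05311


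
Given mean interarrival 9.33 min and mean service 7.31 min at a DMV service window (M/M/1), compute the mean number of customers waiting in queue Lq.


λ = 60/9.33 = 6.4309 /hr
μ = 60/7.31 = 8.2079 /hr
ρ = λ/μ = 6.4309/8.2079 = 0.7835
Lq = ρ²/(1−ρ) = 0.6139/0.2165 = 2.8353

Final: 2.8353


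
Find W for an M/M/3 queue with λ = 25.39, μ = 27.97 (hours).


a = 0.9078; ρ = 0.3026; P₀ = 0.400235
Lq = P₀·a^c·ρ/(c!(1−ρ)²) = 0.03104
Wq = Lq/λ = 0.03104/25.39 = 0.001223 hr
W = Wq + 1/μ = 0.001223 + 0.03575 = 0.03698 hr

Final: 0.03698 hr


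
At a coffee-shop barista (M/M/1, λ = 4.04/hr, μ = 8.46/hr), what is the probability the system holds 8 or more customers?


ρ = 4.04/8.46 = 0.4775
P(N ≥ n) = ρ^n = 0.4775^8 = 0.002705

Final: 0.002705


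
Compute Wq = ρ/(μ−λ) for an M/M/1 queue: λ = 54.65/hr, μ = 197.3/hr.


ρ = 54.65/197.3 = 0.2770
Wq = ρ/(μ−λ) = 0.2770/(197.3 − 54.65) = 0.2770/142.65 = 0.001942 hr

Final: 0.001942 hr


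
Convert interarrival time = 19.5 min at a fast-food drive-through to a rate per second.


λ = 1/(interarrival time) in consistent units.
1 second = 0.0166667 min, so λ = 0.0166667/19.5 = 0.0008547 per second

Final: 0.0008547 /sec


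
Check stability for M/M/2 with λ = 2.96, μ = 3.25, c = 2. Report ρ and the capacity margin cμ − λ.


Total capacity cμ = 2·3.25 = 6.50/hr
ρ = λ/(cμ) = 2.96/6.50 = 0.4554
Stable ⇔ ρ < 1: YES
Spare capacity = cμ − λ = 6.50 − 2.96 = 3.54/hr

Final: ρ = 0.4554; stable; margin = 3.54/hr


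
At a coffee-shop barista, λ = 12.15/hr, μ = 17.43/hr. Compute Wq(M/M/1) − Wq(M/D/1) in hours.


ρ = 12.15/17.43 = 0.6971
Wq(M/M/1) = ρ/(μ−λ) = 0.6971/5.28 = 0.13202 hr
Wq(M/D/1) = ρ/(2(μ−λ)) = 0.06601 hr
Savings = 0.13202 − 0.06601 = 0.06601 hr

Final: 0.06601 hr


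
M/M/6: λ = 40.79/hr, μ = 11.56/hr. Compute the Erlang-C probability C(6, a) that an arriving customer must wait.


a = λ/μ = 3.5285; ρ = a/6 = 0.5881
P₀ = 0.028089 (from M/M/c formula)
C(c,a) = [a^c/(c!(1−ρ))]·P₀ = [1930.07963/(720·0.4119)]·0.028089
= 6.50791·0.028089 = 0.182800

Final: 0.182800


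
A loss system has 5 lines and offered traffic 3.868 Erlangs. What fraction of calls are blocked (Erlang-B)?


B(c,a) = (a^c/c!) / Σ_{k=0}^{c} a^k/k!
a^5/5! = 7.215245
Σ terms (k=0..5): 1.00000 + 3.86800 + 7.48071 + 9.64513 + 9.32684 + 7.21524 = 38.535930
B = 7.215245/38.535930 = 0.187234

Final: 0.187234


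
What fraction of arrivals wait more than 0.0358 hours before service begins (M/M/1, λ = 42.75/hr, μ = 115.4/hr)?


ρ = 42.75/115.4 = 0.3705
P(Wq > t) = ρ·e^{−(μ−λ)t} = 0.3705·e^{−2.6009}
= 0.3705·0.074209 = 0.027491

Final: 0.027491


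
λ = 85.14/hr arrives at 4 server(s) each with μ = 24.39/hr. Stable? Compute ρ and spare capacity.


Total capacity cμ = 4·24.39 = 97.56/hr
ρ = λ/(cμ) = 85.14/97.56 = 0.8727
Stable ⇔ ρ < 1: YES
Spare capacity = cμ − λ = 97.56 − 85.14 = 12.42/hr

Final: ρ = 0.8727; stable; margin = 12.42/hr


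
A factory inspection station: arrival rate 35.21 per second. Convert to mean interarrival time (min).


Mean interarrival time = 1/λ = 1/35.21 second = 0.02840 second
In minutes: 0.02840 × 0.0166667 = 0.0004734 min

Final: 0.0004734 min


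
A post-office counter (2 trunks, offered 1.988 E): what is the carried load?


B(2,1.988) = 0.398075 (Erlang-B)
Carried load = a(1 − B) = 1.988·(1 − 0.398075) = 1.988·0.601925 = 1.1966 E

Final: 1.1966 Erlangs


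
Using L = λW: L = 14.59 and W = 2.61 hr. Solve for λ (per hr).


λ = L/W = 14.59/2.61 = 5.5900 /hr

Final: 5.5900 /hr


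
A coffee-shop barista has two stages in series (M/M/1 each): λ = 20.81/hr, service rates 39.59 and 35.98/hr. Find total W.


Each node sees arrival rate λ = 20.81/hr (tandem ⇒ throughput preserved).
W₁ = 1/(μ₁−λ) = 1/(39.59−20.81) = 0.05325 hr
W₂ = 1/(μ₂−λ) = 1/(35.98−20.81) = 0.06592 hr
W_total = W₁ + W₂ = 0.05325 + 0.06592 = 0.11917 hr

Final: 0.11917 hr


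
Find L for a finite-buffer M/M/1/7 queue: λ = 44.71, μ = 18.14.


ρ = 44.71/18.14 = 2.4647
L = ρ[1 − (K+1)ρ^K + Kρ^(K+1)] / [(1−ρ)(1−ρ^(K+1))]
Numerator: 2.4647·(1 − 8·552.550161 + 7·1361.880800) = 12603.991305
Denominator: (-1.4647)·(-1360.880800) = 1993.307765
L = 12603.991305/1993.307765 = 6.3232

Final: 6.3232


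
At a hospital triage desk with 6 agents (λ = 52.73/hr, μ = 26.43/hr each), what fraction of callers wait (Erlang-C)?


a = λ/μ = 1.9951; ρ = a/6 = 0.3325
P₀ = 0.135804 (from M/M/c formula)
C(c,a) = [a^c/(c!(1−ρ))]·P₀ = [63.06141/(720·0.6675)]·0.135804
= 0.13122·0.135804 = 0.017820

Final: 0.017820


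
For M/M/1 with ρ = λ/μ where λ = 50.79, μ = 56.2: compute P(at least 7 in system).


ρ = 50.79/56.2 = 0.9037
P(N ≥ n) = ρ^n = 0.9037^7 = 0.492372

Final: 0.492372


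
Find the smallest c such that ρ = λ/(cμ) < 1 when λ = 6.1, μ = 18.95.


Stability requires cμ > λ ⇔ c > λ/μ.
λ/μ = 6.1/18.95 = 0.3219
Minimum integer c = ⌊0.3219⌋ + 1 = 1
Check: 1·18.95 = 18.95 > 6.1, while 0·18.95 = 0.00 ≤ 6.1

Final: 1 servers


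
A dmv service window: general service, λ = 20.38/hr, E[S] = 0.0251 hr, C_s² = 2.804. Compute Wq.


ρ = λ·E[S] = 20.38·0.0251 = 0.5115
E[S²] = E[S]²(1+C_s²) = 0.0251²·(1+2.804) = 0.002397
Wq = λ·E[S²]/(2(1−ρ)) = 20.38·0.002397/(2·0.4885) = 0.05000 hr

Final: 0.05000 hr


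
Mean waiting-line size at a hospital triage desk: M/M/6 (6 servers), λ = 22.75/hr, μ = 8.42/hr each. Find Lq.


a = λ/μ = 2.7019; ρ = a/6 = 0.4503
P₀ = 0.066476
Lq = P₀·a^c·ρ / (c!·(1−ρ)²) = 0.066476·389.05935·0.4503/(720·0.30215)
= 0.05354

Final: 0.05354


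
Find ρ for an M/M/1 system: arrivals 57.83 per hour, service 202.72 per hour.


ρ = λ/μ = 57.83/202.72 = 0.2853

Final: 0.2853


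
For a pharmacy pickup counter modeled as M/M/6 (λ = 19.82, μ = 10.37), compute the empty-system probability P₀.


a = λ/μ = 19.82/10.37 = 1.9113; ρ = a/c = 0.3185
Σ_{k=0}^{5} a^k/k! (terms k=0..5) = 1.00000 + 1.91128 + 1.82650 + 1.16365 + 0.55602 + 0.21254 = 6.66999
Tail: a^6/(6!(1−ρ)) = 48.74716/(720·0.6815) = 0.09935
P₀ = 1/(6.66999 + 0.09935) = 1/6.76935 = 0.147725

Final: 0.147725


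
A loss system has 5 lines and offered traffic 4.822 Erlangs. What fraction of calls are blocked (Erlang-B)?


B(c,a) = (a^c/c!) / Σ_{k=0}^{c} a^k/k!
a^5/5! = 21.724750
Σ terms (k=0..5): 1.00000 + 4.82200 + 11.62584 + 18.68660 + 22.52670 + 21.72475 = 80.385896
B = 21.724750/80.385896 = 0.270256

Final: 0.270256


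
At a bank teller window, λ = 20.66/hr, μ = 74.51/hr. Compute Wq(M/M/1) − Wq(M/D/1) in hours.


ρ = 20.66/74.51 = 0.2773
Wq(M/M/1) = ρ/(μ−λ) = 0.2773/53.85 = 0.005149 hr
Wq(M/D/1) = ρ/(2(μ−λ)) = 0.002575 hr
Savings = 0.005149 − 0.002575 = 0.002575 hr

Final: 0.002575 hr


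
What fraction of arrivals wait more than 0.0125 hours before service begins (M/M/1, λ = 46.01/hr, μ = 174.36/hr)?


ρ = 46.01/174.36 = 0.2639
P(Wq > t) = ρ·e^{−(μ−λ)t} = 0.2639·e^{−1.6044}
= 0.2639·0.201015 = 0.053044

Final: 0.053044


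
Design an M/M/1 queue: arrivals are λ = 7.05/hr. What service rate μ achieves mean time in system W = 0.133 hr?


W = 1/(μ−λ) ⇒ μ − λ = 1/W = 1/0.133 = 7.5188
μ = λ + 1/W = 7.05 + 7.5188 = 14.5688 per hr

Final: 14.5688 /hr


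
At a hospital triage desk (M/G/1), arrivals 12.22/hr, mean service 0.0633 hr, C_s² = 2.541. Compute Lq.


ρ = λ·E[S] = 12.22·0.0633 = 0.7735
Lq = ρ²(1+C_s²)/(2(1−ρ)) = 0.5983·(1+2.541)/(2·0.2265)
= 0.5983·3.5410/0.4529 = 4.67765

Final: 4.67765


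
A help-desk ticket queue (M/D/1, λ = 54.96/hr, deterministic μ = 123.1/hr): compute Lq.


ρ = 54.96/123.1 = 0.4465
M/D/1: Lq = ρ²/(2(1−ρ)) = 0.1993/(2·0.5535) = 0.18005

Final: 0.18005


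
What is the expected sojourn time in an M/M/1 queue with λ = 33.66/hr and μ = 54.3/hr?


W = 1/(μ−λ) = 1/(54.3 − 33.66) = 1/20.64 = 0.04845 hr

Final: 0.04845 hr


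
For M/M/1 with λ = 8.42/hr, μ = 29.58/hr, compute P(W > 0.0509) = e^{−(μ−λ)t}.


W ~ Exponential(μ−λ) for M/M/1.
μ − λ = 29.58 − 8.42 = 21.1600
P(W > t) = e^{−(μ−λ)t} = e^{−1.0770} = 0.340601

Final: 0.340601


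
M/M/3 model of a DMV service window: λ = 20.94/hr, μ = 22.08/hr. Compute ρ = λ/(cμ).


ρ = λ/(cμ) = 20.94/(3·22.08) = 20.94/66.24 = 0.3161

Final: 0.3161


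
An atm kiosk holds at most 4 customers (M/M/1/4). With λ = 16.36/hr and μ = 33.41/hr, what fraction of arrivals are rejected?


ρ = λ/μ = 16.36/33.41 = 0.4897
P_K = (1−ρ)ρ^K/(1−ρ^(K+1)) = (0.5103·0.057495)/(1 − 0.028154)
= 0.029341/0.971846 = 0.030191

Final: 0.030191


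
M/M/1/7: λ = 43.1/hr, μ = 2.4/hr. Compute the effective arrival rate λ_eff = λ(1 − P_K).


ρ = 17.9583; P_K = (1−ρ)ρ^7/(1−ρ^8) = 0.944316
λ_eff = λ(1 − P_K) = 43.1·(1 − 0.944316) = 43.1·0.055684 = 2.4000 /hr

Final: 2.4000 /hr


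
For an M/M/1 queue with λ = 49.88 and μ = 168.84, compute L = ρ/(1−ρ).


ρ = λ/μ = 49.88/168.84 = 0.2954
L = ρ/(1−ρ) = 0.2954/(1 − 0.2954) = 0.2954/0.7046 = 0.4193

Final: 0.4193


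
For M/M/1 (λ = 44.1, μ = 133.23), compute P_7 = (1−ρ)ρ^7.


ρ = 44.1/133.23 = 0.3310
P_n = (1−ρ)·ρ^n = (1 − 0.3310)·0.3310^7 = 0.6690·0.0004354 = 0.0002913

Final: 0.0002913


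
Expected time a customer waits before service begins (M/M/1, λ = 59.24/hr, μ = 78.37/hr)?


ρ = 59.24/78.37 = 0.7559
Wq = ρ/(μ−λ) = 0.7559/(78.37 − 59.24) = 0.7559/19.13 = 0.03951 hr

Final: 0.03951 hr


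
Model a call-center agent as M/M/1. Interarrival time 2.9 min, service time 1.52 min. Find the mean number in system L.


λ = 60/2.9 = 20.6897 /hr
μ = 60/1.52 = 39.4737 /hr
ρ = λ/μ = 20.6897/39.4737 = 0.5241
L = ρ/(1−ρ) = 0.5241/0.4759 = 1.1014

Final: 1.1014


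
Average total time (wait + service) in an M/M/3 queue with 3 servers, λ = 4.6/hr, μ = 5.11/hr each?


a = 0.9002; ρ = 0.3001; P₀ = 0.403377
Lq = P₀·a^c·ρ/(c!(1−ρ)²) = 0.03004
Wq = Lq/λ = 0.03004/4.6 = 0.006530 hr
W = Wq + 1/μ = 0.006530 + 0.19569 = 0.20222 hr

Final: 0.20222 hr


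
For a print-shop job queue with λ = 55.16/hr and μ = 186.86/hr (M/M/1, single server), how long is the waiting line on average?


ρ = 55.16/186.86 = 0.2952
Lq = ρ²/(1−ρ) = 0.08714/0.7048 = 0.1236

Final: 0.1236


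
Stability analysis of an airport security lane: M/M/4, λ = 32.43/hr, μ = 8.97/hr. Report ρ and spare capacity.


Total capacity cμ = 4·8.97 = 35.88/hr
ρ = λ/(cμ) = 32.43/35.88 = 0.9038
Stable ⇔ ρ < 1: YES
Spare capacity = cμ − λ = 35.88 − 32.43 = 3.45/hr

Final: ρ = 0.9038; stable; margin = 3.45/hr


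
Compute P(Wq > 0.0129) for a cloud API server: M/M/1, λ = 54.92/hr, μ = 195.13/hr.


ρ = 54.92/195.13 = 0.2815
P(Wq > t) = ρ·e^{−(μ−λ)t} = 0.2815·e^{−1.8087}
= 0.2815·0.163866 = 0.046121

Final: 0.046121


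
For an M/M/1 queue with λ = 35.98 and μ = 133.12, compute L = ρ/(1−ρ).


ρ = λ/μ = 35.98/133.12 = 0.2703
L = ρ/(1−ρ) = 0.2703/(1 − 0.2703) = 0.2703/0.7297 = 0.3704

Final: 0.3704


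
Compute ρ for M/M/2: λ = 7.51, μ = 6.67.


ρ = λ/(cμ) = 7.51/(2·6.67) = 7.51/13.34 = 0.5630

Final: 0.5630


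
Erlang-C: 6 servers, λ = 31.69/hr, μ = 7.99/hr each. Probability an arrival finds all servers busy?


a = λ/μ = 3.9662; ρ = a/6 = 0.6610
P₀ = 0.017340 (from M/M/c formula)
C(c,a) = [a^c/(c!(1−ρ))]·P₀ = [3892.71635/(720·0.3390)]·0.017340
= 15.95016·0.017340 = 0.276576

Final: 0.276576


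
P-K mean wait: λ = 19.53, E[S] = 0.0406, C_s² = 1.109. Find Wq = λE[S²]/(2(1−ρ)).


ρ = λ·E[S] = 19.53·0.0406 = 0.7929
E[S²] = E[S]²(1+C_s²) = 0.0406²·(1+1.109) = 0.003476
Wq = λ·E[S²]/(2(1−ρ)) = 19.53·0.003476/(2·0.2071) = 0.16393 hr

Final: 0.16393 hr


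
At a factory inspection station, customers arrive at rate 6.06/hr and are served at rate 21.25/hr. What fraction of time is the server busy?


ρ = λ/μ = 6.06/21.25 = 0.2852

Final: 0.2852


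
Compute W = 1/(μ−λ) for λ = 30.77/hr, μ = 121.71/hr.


W = 1/(μ−λ) = 1/(121.71 − 30.77) = 1/90.94 = 0.01100 hr

Final: 0.01100 hr


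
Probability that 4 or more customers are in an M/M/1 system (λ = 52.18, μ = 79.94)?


ρ = 52.18/79.94 = 0.6527
P(N ≥ n) = ρ^n = 0.6527^4 = 0.181535

Final: 0.181535


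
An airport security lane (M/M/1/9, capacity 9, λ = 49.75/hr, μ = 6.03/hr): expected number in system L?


ρ = 49.75/6.03 = 8.2504
L = ρ[1 − (K+1)ρ^K + Kρ^(K+1)] / [(1−ρ)(1−ρ^(K+1))]
Numerator: 8.2504·(1 − 10·177125853.711692 + 9·1461361728.384192) = 93897943899.204834
Denominator: (-7.2504)·(-1461361727.384192) = 10595478394.898321
L = 93897943899.204834/10595478394.898321 = 8.8621

Final: 8.8621


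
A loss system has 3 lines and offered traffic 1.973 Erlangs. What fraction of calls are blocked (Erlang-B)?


B(c,a) = (a^c/c!) / Σ_{k=0}^{c} a^k/k!
a^3/3! = 1.280059
Σ terms (k=0..3): 1.00000 + 1.97300 + 1.94636 + 1.28006 = 6.199424
B = 1.280059/6.199424 = 0.206480

Final: 0.206480


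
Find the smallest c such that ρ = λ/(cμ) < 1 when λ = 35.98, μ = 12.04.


Stability requires cμ > λ ⇔ c > λ/μ.
λ/μ = 35.98/12.04 = 2.9884
Minimum integer c = ⌊2.9884⌋ + 1 = 3
Check: 3·12.04 = 36.12 > 35.98, while 2·12.04 = 24.08 ≤ 35.98

Final: 3 servers
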